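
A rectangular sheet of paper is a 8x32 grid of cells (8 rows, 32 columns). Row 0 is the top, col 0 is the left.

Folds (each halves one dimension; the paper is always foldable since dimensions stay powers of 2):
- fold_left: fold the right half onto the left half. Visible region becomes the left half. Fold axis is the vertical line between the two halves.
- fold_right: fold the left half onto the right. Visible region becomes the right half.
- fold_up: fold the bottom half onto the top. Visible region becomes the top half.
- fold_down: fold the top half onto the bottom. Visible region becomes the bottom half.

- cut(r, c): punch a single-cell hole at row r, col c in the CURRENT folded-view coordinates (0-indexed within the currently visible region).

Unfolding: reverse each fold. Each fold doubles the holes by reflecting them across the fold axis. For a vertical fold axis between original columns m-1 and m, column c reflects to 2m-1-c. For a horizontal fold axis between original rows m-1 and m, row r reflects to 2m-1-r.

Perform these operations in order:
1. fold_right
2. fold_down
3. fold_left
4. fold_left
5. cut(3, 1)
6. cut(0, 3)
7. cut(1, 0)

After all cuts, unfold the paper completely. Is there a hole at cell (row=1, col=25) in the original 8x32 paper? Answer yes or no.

Op 1 fold_right: fold axis v@16; visible region now rows[0,8) x cols[16,32) = 8x16
Op 2 fold_down: fold axis h@4; visible region now rows[4,8) x cols[16,32) = 4x16
Op 3 fold_left: fold axis v@24; visible region now rows[4,8) x cols[16,24) = 4x8
Op 4 fold_left: fold axis v@20; visible region now rows[4,8) x cols[16,20) = 4x4
Op 5 cut(3, 1): punch at orig (7,17); cuts so far [(7, 17)]; region rows[4,8) x cols[16,20) = 4x4
Op 6 cut(0, 3): punch at orig (4,19); cuts so far [(4, 19), (7, 17)]; region rows[4,8) x cols[16,20) = 4x4
Op 7 cut(1, 0): punch at orig (5,16); cuts so far [(4, 19), (5, 16), (7, 17)]; region rows[4,8) x cols[16,20) = 4x4
Unfold 1 (reflect across v@20): 6 holes -> [(4, 19), (4, 20), (5, 16), (5, 23), (7, 17), (7, 22)]
Unfold 2 (reflect across v@24): 12 holes -> [(4, 19), (4, 20), (4, 27), (4, 28), (5, 16), (5, 23), (5, 24), (5, 31), (7, 17), (7, 22), (7, 25), (7, 30)]
Unfold 3 (reflect across h@4): 24 holes -> [(0, 17), (0, 22), (0, 25), (0, 30), (2, 16), (2, 23), (2, 24), (2, 31), (3, 19), (3, 20), (3, 27), (3, 28), (4, 19), (4, 20), (4, 27), (4, 28), (5, 16), (5, 23), (5, 24), (5, 31), (7, 17), (7, 22), (7, 25), (7, 30)]
Unfold 4 (reflect across v@16): 48 holes -> [(0, 1), (0, 6), (0, 9), (0, 14), (0, 17), (0, 22), (0, 25), (0, 30), (2, 0), (2, 7), (2, 8), (2, 15), (2, 16), (2, 23), (2, 24), (2, 31), (3, 3), (3, 4), (3, 11), (3, 12), (3, 19), (3, 20), (3, 27), (3, 28), (4, 3), (4, 4), (4, 11), (4, 12), (4, 19), (4, 20), (4, 27), (4, 28), (5, 0), (5, 7), (5, 8), (5, 15), (5, 16), (5, 23), (5, 24), (5, 31), (7, 1), (7, 6), (7, 9), (7, 14), (7, 17), (7, 22), (7, 25), (7, 30)]
Holes: [(0, 1), (0, 6), (0, 9), (0, 14), (0, 17), (0, 22), (0, 25), (0, 30), (2, 0), (2, 7), (2, 8), (2, 15), (2, 16), (2, 23), (2, 24), (2, 31), (3, 3), (3, 4), (3, 11), (3, 12), (3, 19), (3, 20), (3, 27), (3, 28), (4, 3), (4, 4), (4, 11), (4, 12), (4, 19), (4, 20), (4, 27), (4, 28), (5, 0), (5, 7), (5, 8), (5, 15), (5, 16), (5, 23), (5, 24), (5, 31), (7, 1), (7, 6), (7, 9), (7, 14), (7, 17), (7, 22), (7, 25), (7, 30)]

Answer: no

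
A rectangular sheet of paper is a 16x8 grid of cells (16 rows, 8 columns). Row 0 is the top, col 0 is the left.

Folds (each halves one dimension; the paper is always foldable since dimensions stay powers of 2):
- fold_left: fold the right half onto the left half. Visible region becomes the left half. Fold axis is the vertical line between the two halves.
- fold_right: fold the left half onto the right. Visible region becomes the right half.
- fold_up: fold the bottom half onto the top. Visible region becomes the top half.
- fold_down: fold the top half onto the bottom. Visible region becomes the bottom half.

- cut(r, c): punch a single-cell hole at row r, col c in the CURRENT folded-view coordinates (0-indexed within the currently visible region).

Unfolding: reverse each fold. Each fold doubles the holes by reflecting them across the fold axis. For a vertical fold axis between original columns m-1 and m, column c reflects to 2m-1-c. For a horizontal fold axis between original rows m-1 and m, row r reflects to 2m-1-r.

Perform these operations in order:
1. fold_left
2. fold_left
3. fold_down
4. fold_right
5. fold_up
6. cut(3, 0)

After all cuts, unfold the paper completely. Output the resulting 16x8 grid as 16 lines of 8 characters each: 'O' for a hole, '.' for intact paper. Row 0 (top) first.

Op 1 fold_left: fold axis v@4; visible region now rows[0,16) x cols[0,4) = 16x4
Op 2 fold_left: fold axis v@2; visible region now rows[0,16) x cols[0,2) = 16x2
Op 3 fold_down: fold axis h@8; visible region now rows[8,16) x cols[0,2) = 8x2
Op 4 fold_right: fold axis v@1; visible region now rows[8,16) x cols[1,2) = 8x1
Op 5 fold_up: fold axis h@12; visible region now rows[8,12) x cols[1,2) = 4x1
Op 6 cut(3, 0): punch at orig (11,1); cuts so far [(11, 1)]; region rows[8,12) x cols[1,2) = 4x1
Unfold 1 (reflect across h@12): 2 holes -> [(11, 1), (12, 1)]
Unfold 2 (reflect across v@1): 4 holes -> [(11, 0), (11, 1), (12, 0), (12, 1)]
Unfold 3 (reflect across h@8): 8 holes -> [(3, 0), (3, 1), (4, 0), (4, 1), (11, 0), (11, 1), (12, 0), (12, 1)]
Unfold 4 (reflect across v@2): 16 holes -> [(3, 0), (3, 1), (3, 2), (3, 3), (4, 0), (4, 1), (4, 2), (4, 3), (11, 0), (11, 1), (11, 2), (11, 3), (12, 0), (12, 1), (12, 2), (12, 3)]
Unfold 5 (reflect across v@4): 32 holes -> [(3, 0), (3, 1), (3, 2), (3, 3), (3, 4), (3, 5), (3, 6), (3, 7), (4, 0), (4, 1), (4, 2), (4, 3), (4, 4), (4, 5), (4, 6), (4, 7), (11, 0), (11, 1), (11, 2), (11, 3), (11, 4), (11, 5), (11, 6), (11, 7), (12, 0), (12, 1), (12, 2), (12, 3), (12, 4), (12, 5), (12, 6), (12, 7)]

Answer: ........
........
........
OOOOOOOO
OOOOOOOO
........
........
........
........
........
........
OOOOOOOO
OOOOOOOO
........
........
........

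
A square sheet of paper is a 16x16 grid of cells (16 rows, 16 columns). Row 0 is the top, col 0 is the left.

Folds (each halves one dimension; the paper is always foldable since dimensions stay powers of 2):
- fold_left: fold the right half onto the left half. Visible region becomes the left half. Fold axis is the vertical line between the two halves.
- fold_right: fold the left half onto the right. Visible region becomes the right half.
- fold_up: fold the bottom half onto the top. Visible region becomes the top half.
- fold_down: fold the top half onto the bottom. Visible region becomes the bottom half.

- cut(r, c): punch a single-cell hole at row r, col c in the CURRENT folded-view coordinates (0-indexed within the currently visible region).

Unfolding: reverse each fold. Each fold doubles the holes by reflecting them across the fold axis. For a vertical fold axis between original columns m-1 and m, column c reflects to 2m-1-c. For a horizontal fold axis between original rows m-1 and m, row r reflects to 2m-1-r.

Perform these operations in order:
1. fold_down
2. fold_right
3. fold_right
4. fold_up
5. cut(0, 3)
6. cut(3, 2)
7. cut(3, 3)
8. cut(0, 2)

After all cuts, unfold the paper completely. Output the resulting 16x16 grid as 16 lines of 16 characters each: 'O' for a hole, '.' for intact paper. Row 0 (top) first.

Op 1 fold_down: fold axis h@8; visible region now rows[8,16) x cols[0,16) = 8x16
Op 2 fold_right: fold axis v@8; visible region now rows[8,16) x cols[8,16) = 8x8
Op 3 fold_right: fold axis v@12; visible region now rows[8,16) x cols[12,16) = 8x4
Op 4 fold_up: fold axis h@12; visible region now rows[8,12) x cols[12,16) = 4x4
Op 5 cut(0, 3): punch at orig (8,15); cuts so far [(8, 15)]; region rows[8,12) x cols[12,16) = 4x4
Op 6 cut(3, 2): punch at orig (11,14); cuts so far [(8, 15), (11, 14)]; region rows[8,12) x cols[12,16) = 4x4
Op 7 cut(3, 3): punch at orig (11,15); cuts so far [(8, 15), (11, 14), (11, 15)]; region rows[8,12) x cols[12,16) = 4x4
Op 8 cut(0, 2): punch at orig (8,14); cuts so far [(8, 14), (8, 15), (11, 14), (11, 15)]; region rows[8,12) x cols[12,16) = 4x4
Unfold 1 (reflect across h@12): 8 holes -> [(8, 14), (8, 15), (11, 14), (11, 15), (12, 14), (12, 15), (15, 14), (15, 15)]
Unfold 2 (reflect across v@12): 16 holes -> [(8, 8), (8, 9), (8, 14), (8, 15), (11, 8), (11, 9), (11, 14), (11, 15), (12, 8), (12, 9), (12, 14), (12, 15), (15, 8), (15, 9), (15, 14), (15, 15)]
Unfold 3 (reflect across v@8): 32 holes -> [(8, 0), (8, 1), (8, 6), (8, 7), (8, 8), (8, 9), (8, 14), (8, 15), (11, 0), (11, 1), (11, 6), (11, 7), (11, 8), (11, 9), (11, 14), (11, 15), (12, 0), (12, 1), (12, 6), (12, 7), (12, 8), (12, 9), (12, 14), (12, 15), (15, 0), (15, 1), (15, 6), (15, 7), (15, 8), (15, 9), (15, 14), (15, 15)]
Unfold 4 (reflect across h@8): 64 holes -> [(0, 0), (0, 1), (0, 6), (0, 7), (0, 8), (0, 9), (0, 14), (0, 15), (3, 0), (3, 1), (3, 6), (3, 7), (3, 8), (3, 9), (3, 14), (3, 15), (4, 0), (4, 1), (4, 6), (4, 7), (4, 8), (4, 9), (4, 14), (4, 15), (7, 0), (7, 1), (7, 6), (7, 7), (7, 8), (7, 9), (7, 14), (7, 15), (8, 0), (8, 1), (8, 6), (8, 7), (8, 8), (8, 9), (8, 14), (8, 15), (11, 0), (11, 1), (11, 6), (11, 7), (11, 8), (11, 9), (11, 14), (11, 15), (12, 0), (12, 1), (12, 6), (12, 7), (12, 8), (12, 9), (12, 14), (12, 15), (15, 0), (15, 1), (15, 6), (15, 7), (15, 8), (15, 9), (15, 14), (15, 15)]

Answer: OO....OOOO....OO
................
................
OO....OOOO....OO
OO....OOOO....OO
................
................
OO....OOOO....OO
OO....OOOO....OO
................
................
OO....OOOO....OO
OO....OOOO....OO
................
................
OO....OOOO....OO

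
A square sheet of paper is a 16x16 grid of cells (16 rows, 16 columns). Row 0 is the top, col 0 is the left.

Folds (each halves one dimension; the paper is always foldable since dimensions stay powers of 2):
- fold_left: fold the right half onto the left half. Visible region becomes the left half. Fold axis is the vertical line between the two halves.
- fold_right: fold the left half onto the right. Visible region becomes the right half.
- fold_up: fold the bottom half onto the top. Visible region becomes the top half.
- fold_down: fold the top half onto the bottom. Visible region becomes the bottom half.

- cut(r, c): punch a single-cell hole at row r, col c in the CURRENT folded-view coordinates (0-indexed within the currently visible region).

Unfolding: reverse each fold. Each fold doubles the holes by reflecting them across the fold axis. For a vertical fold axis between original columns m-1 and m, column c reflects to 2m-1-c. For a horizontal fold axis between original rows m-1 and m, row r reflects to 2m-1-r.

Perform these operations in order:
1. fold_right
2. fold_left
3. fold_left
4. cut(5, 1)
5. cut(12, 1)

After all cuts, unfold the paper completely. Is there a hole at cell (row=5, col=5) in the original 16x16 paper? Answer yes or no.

Answer: yes

Derivation:
Op 1 fold_right: fold axis v@8; visible region now rows[0,16) x cols[8,16) = 16x8
Op 2 fold_left: fold axis v@12; visible region now rows[0,16) x cols[8,12) = 16x4
Op 3 fold_left: fold axis v@10; visible region now rows[0,16) x cols[8,10) = 16x2
Op 4 cut(5, 1): punch at orig (5,9); cuts so far [(5, 9)]; region rows[0,16) x cols[8,10) = 16x2
Op 5 cut(12, 1): punch at orig (12,9); cuts so far [(5, 9), (12, 9)]; region rows[0,16) x cols[8,10) = 16x2
Unfold 1 (reflect across v@10): 4 holes -> [(5, 9), (5, 10), (12, 9), (12, 10)]
Unfold 2 (reflect across v@12): 8 holes -> [(5, 9), (5, 10), (5, 13), (5, 14), (12, 9), (12, 10), (12, 13), (12, 14)]
Unfold 3 (reflect across v@8): 16 holes -> [(5, 1), (5, 2), (5, 5), (5, 6), (5, 9), (5, 10), (5, 13), (5, 14), (12, 1), (12, 2), (12, 5), (12, 6), (12, 9), (12, 10), (12, 13), (12, 14)]
Holes: [(5, 1), (5, 2), (5, 5), (5, 6), (5, 9), (5, 10), (5, 13), (5, 14), (12, 1), (12, 2), (12, 5), (12, 6), (12, 9), (12, 10), (12, 13), (12, 14)]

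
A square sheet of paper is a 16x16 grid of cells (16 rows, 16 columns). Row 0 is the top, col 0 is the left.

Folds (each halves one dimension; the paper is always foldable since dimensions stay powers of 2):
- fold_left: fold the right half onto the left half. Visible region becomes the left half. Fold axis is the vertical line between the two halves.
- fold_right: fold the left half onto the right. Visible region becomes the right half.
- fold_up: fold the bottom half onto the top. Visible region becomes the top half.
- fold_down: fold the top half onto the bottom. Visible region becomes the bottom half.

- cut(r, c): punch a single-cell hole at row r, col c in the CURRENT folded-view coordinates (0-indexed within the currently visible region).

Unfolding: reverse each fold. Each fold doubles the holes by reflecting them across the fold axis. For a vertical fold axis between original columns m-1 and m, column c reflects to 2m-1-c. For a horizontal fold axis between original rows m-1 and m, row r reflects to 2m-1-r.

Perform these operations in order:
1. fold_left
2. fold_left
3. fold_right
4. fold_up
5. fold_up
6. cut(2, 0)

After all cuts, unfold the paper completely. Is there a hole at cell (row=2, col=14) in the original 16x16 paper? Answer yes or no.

Answer: yes

Derivation:
Op 1 fold_left: fold axis v@8; visible region now rows[0,16) x cols[0,8) = 16x8
Op 2 fold_left: fold axis v@4; visible region now rows[0,16) x cols[0,4) = 16x4
Op 3 fold_right: fold axis v@2; visible region now rows[0,16) x cols[2,4) = 16x2
Op 4 fold_up: fold axis h@8; visible region now rows[0,8) x cols[2,4) = 8x2
Op 5 fold_up: fold axis h@4; visible region now rows[0,4) x cols[2,4) = 4x2
Op 6 cut(2, 0): punch at orig (2,2); cuts so far [(2, 2)]; region rows[0,4) x cols[2,4) = 4x2
Unfold 1 (reflect across h@4): 2 holes -> [(2, 2), (5, 2)]
Unfold 2 (reflect across h@8): 4 holes -> [(2, 2), (5, 2), (10, 2), (13, 2)]
Unfold 3 (reflect across v@2): 8 holes -> [(2, 1), (2, 2), (5, 1), (5, 2), (10, 1), (10, 2), (13, 1), (13, 2)]
Unfold 4 (reflect across v@4): 16 holes -> [(2, 1), (2, 2), (2, 5), (2, 6), (5, 1), (5, 2), (5, 5), (5, 6), (10, 1), (10, 2), (10, 5), (10, 6), (13, 1), (13, 2), (13, 5), (13, 6)]
Unfold 5 (reflect across v@8): 32 holes -> [(2, 1), (2, 2), (2, 5), (2, 6), (2, 9), (2, 10), (2, 13), (2, 14), (5, 1), (5, 2), (5, 5), (5, 6), (5, 9), (5, 10), (5, 13), (5, 14), (10, 1), (10, 2), (10, 5), (10, 6), (10, 9), (10, 10), (10, 13), (10, 14), (13, 1), (13, 2), (13, 5), (13, 6), (13, 9), (13, 10), (13, 13), (13, 14)]
Holes: [(2, 1), (2, 2), (2, 5), (2, 6), (2, 9), (2, 10), (2, 13), (2, 14), (5, 1), (5, 2), (5, 5), (5, 6), (5, 9), (5, 10), (5, 13), (5, 14), (10, 1), (10, 2), (10, 5), (10, 6), (10, 9), (10, 10), (10, 13), (10, 14), (13, 1), (13, 2), (13, 5), (13, 6), (13, 9), (13, 10), (13, 13), (13, 14)]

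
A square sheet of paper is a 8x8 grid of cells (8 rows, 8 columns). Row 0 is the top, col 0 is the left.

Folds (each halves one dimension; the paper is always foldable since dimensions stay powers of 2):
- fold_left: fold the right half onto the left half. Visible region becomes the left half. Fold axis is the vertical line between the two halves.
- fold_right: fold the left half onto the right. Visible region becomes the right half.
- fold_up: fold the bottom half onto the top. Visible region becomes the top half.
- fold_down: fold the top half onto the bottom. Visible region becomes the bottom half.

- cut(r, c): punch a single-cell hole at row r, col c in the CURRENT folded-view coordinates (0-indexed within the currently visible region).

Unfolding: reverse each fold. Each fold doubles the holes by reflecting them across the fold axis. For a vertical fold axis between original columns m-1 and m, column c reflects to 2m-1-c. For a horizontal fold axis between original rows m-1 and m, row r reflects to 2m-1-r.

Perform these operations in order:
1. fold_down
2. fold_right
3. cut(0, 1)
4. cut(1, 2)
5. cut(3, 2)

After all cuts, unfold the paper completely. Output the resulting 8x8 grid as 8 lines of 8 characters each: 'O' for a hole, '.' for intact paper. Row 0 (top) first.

Op 1 fold_down: fold axis h@4; visible region now rows[4,8) x cols[0,8) = 4x8
Op 2 fold_right: fold axis v@4; visible region now rows[4,8) x cols[4,8) = 4x4
Op 3 cut(0, 1): punch at orig (4,5); cuts so far [(4, 5)]; region rows[4,8) x cols[4,8) = 4x4
Op 4 cut(1, 2): punch at orig (5,6); cuts so far [(4, 5), (5, 6)]; region rows[4,8) x cols[4,8) = 4x4
Op 5 cut(3, 2): punch at orig (7,6); cuts so far [(4, 5), (5, 6), (7, 6)]; region rows[4,8) x cols[4,8) = 4x4
Unfold 1 (reflect across v@4): 6 holes -> [(4, 2), (4, 5), (5, 1), (5, 6), (7, 1), (7, 6)]
Unfold 2 (reflect across h@4): 12 holes -> [(0, 1), (0, 6), (2, 1), (2, 6), (3, 2), (3, 5), (4, 2), (4, 5), (5, 1), (5, 6), (7, 1), (7, 6)]

Answer: .O....O.
........
.O....O.
..O..O..
..O..O..
.O....O.
........
.O....O.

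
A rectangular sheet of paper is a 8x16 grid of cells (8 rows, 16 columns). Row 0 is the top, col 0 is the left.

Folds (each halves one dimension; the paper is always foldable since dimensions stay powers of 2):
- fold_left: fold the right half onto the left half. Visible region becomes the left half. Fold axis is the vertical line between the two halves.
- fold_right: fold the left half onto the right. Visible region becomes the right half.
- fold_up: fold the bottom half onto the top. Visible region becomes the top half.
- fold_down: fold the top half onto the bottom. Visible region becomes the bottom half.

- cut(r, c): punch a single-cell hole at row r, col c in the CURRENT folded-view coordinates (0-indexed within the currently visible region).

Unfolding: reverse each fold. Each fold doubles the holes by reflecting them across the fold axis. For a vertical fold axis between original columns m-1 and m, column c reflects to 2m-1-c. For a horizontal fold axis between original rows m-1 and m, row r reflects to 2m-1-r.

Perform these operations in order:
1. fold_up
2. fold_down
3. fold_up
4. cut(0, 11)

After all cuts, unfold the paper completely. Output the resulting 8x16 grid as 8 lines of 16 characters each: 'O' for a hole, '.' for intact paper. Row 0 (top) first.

Op 1 fold_up: fold axis h@4; visible region now rows[0,4) x cols[0,16) = 4x16
Op 2 fold_down: fold axis h@2; visible region now rows[2,4) x cols[0,16) = 2x16
Op 3 fold_up: fold axis h@3; visible region now rows[2,3) x cols[0,16) = 1x16
Op 4 cut(0, 11): punch at orig (2,11); cuts so far [(2, 11)]; region rows[2,3) x cols[0,16) = 1x16
Unfold 1 (reflect across h@3): 2 holes -> [(2, 11), (3, 11)]
Unfold 2 (reflect across h@2): 4 holes -> [(0, 11), (1, 11), (2, 11), (3, 11)]
Unfold 3 (reflect across h@4): 8 holes -> [(0, 11), (1, 11), (2, 11), (3, 11), (4, 11), (5, 11), (6, 11), (7, 11)]

Answer: ...........O....
...........O....
...........O....
...........O....
...........O....
...........O....
...........O....
...........O....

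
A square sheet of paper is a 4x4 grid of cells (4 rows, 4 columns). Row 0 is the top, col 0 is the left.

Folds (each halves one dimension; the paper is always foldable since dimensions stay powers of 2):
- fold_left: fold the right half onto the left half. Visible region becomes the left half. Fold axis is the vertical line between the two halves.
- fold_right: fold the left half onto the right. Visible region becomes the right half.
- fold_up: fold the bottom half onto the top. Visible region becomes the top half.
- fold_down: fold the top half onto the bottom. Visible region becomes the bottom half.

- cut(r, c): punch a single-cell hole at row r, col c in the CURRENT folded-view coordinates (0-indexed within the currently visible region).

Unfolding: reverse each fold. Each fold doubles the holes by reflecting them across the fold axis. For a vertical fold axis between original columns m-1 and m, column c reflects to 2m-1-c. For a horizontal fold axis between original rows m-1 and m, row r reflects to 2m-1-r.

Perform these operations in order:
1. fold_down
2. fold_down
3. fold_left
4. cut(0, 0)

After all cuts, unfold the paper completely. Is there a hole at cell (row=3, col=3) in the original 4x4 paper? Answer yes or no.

Answer: yes

Derivation:
Op 1 fold_down: fold axis h@2; visible region now rows[2,4) x cols[0,4) = 2x4
Op 2 fold_down: fold axis h@3; visible region now rows[3,4) x cols[0,4) = 1x4
Op 3 fold_left: fold axis v@2; visible region now rows[3,4) x cols[0,2) = 1x2
Op 4 cut(0, 0): punch at orig (3,0); cuts so far [(3, 0)]; region rows[3,4) x cols[0,2) = 1x2
Unfold 1 (reflect across v@2): 2 holes -> [(3, 0), (3, 3)]
Unfold 2 (reflect across h@3): 4 holes -> [(2, 0), (2, 3), (3, 0), (3, 3)]
Unfold 3 (reflect across h@2): 8 holes -> [(0, 0), (0, 3), (1, 0), (1, 3), (2, 0), (2, 3), (3, 0), (3, 3)]
Holes: [(0, 0), (0, 3), (1, 0), (1, 3), (2, 0), (2, 3), (3, 0), (3, 3)]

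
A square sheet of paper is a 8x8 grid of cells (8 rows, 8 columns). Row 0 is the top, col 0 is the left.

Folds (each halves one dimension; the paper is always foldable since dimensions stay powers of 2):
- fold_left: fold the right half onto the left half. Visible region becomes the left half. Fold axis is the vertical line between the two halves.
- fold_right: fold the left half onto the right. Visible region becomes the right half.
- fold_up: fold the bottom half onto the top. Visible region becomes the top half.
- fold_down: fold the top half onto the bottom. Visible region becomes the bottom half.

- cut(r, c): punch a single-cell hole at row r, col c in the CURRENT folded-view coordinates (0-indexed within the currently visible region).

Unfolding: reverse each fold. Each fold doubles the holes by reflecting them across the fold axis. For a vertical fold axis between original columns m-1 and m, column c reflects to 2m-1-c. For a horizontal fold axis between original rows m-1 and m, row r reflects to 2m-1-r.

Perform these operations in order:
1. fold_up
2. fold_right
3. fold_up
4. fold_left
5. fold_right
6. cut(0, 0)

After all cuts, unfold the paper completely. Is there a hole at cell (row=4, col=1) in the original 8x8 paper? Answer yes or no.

Answer: yes

Derivation:
Op 1 fold_up: fold axis h@4; visible region now rows[0,4) x cols[0,8) = 4x8
Op 2 fold_right: fold axis v@4; visible region now rows[0,4) x cols[4,8) = 4x4
Op 3 fold_up: fold axis h@2; visible region now rows[0,2) x cols[4,8) = 2x4
Op 4 fold_left: fold axis v@6; visible region now rows[0,2) x cols[4,6) = 2x2
Op 5 fold_right: fold axis v@5; visible region now rows[0,2) x cols[5,6) = 2x1
Op 6 cut(0, 0): punch at orig (0,5); cuts so far [(0, 5)]; region rows[0,2) x cols[5,6) = 2x1
Unfold 1 (reflect across v@5): 2 holes -> [(0, 4), (0, 5)]
Unfold 2 (reflect across v@6): 4 holes -> [(0, 4), (0, 5), (0, 6), (0, 7)]
Unfold 3 (reflect across h@2): 8 holes -> [(0, 4), (0, 5), (0, 6), (0, 7), (3, 4), (3, 5), (3, 6), (3, 7)]
Unfold 4 (reflect across v@4): 16 holes -> [(0, 0), (0, 1), (0, 2), (0, 3), (0, 4), (0, 5), (0, 6), (0, 7), (3, 0), (3, 1), (3, 2), (3, 3), (3, 4), (3, 5), (3, 6), (3, 7)]
Unfold 5 (reflect across h@4): 32 holes -> [(0, 0), (0, 1), (0, 2), (0, 3), (0, 4), (0, 5), (0, 6), (0, 7), (3, 0), (3, 1), (3, 2), (3, 3), (3, 4), (3, 5), (3, 6), (3, 7), (4, 0), (4, 1), (4, 2), (4, 3), (4, 4), (4, 5), (4, 6), (4, 7), (7, 0), (7, 1), (7, 2), (7, 3), (7, 4), (7, 5), (7, 6), (7, 7)]
Holes: [(0, 0), (0, 1), (0, 2), (0, 3), (0, 4), (0, 5), (0, 6), (0, 7), (3, 0), (3, 1), (3, 2), (3, 3), (3, 4), (3, 5), (3, 6), (3, 7), (4, 0), (4, 1), (4, 2), (4, 3), (4, 4), (4, 5), (4, 6), (4, 7), (7, 0), (7, 1), (7, 2), (7, 3), (7, 4), (7, 5), (7, 6), (7, 7)]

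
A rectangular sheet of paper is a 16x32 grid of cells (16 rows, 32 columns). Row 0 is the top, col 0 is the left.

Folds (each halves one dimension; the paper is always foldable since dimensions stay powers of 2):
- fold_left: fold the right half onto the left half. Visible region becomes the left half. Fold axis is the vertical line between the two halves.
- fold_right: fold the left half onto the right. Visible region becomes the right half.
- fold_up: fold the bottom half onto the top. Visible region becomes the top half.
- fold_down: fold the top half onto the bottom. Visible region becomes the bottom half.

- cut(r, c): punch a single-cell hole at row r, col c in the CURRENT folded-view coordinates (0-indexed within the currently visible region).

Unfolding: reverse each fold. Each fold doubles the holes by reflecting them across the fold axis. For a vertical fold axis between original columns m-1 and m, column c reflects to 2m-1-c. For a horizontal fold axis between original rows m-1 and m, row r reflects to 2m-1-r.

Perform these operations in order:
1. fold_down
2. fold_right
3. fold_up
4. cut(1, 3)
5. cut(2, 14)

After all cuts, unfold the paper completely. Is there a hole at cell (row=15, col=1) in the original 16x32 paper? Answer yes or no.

Op 1 fold_down: fold axis h@8; visible region now rows[8,16) x cols[0,32) = 8x32
Op 2 fold_right: fold axis v@16; visible region now rows[8,16) x cols[16,32) = 8x16
Op 3 fold_up: fold axis h@12; visible region now rows[8,12) x cols[16,32) = 4x16
Op 4 cut(1, 3): punch at orig (9,19); cuts so far [(9, 19)]; region rows[8,12) x cols[16,32) = 4x16
Op 5 cut(2, 14): punch at orig (10,30); cuts so far [(9, 19), (10, 30)]; region rows[8,12) x cols[16,32) = 4x16
Unfold 1 (reflect across h@12): 4 holes -> [(9, 19), (10, 30), (13, 30), (14, 19)]
Unfold 2 (reflect across v@16): 8 holes -> [(9, 12), (9, 19), (10, 1), (10, 30), (13, 1), (13, 30), (14, 12), (14, 19)]
Unfold 3 (reflect across h@8): 16 holes -> [(1, 12), (1, 19), (2, 1), (2, 30), (5, 1), (5, 30), (6, 12), (6, 19), (9, 12), (9, 19), (10, 1), (10, 30), (13, 1), (13, 30), (14, 12), (14, 19)]
Holes: [(1, 12), (1, 19), (2, 1), (2, 30), (5, 1), (5, 30), (6, 12), (6, 19), (9, 12), (9, 19), (10, 1), (10, 30), (13, 1), (13, 30), (14, 12), (14, 19)]

Answer: no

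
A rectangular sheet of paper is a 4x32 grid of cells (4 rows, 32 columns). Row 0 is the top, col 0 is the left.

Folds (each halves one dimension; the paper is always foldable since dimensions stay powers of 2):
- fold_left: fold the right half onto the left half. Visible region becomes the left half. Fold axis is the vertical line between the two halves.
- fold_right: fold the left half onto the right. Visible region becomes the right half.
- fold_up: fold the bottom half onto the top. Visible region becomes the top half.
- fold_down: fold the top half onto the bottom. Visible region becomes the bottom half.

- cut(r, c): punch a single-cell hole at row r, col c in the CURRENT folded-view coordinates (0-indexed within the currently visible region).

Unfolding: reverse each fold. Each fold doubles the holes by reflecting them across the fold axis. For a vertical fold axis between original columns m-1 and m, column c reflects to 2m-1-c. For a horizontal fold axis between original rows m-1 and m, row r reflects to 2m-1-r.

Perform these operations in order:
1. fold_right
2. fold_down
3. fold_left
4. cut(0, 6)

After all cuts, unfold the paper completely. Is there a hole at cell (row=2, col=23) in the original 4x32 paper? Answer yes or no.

Answer: no

Derivation:
Op 1 fold_right: fold axis v@16; visible region now rows[0,4) x cols[16,32) = 4x16
Op 2 fold_down: fold axis h@2; visible region now rows[2,4) x cols[16,32) = 2x16
Op 3 fold_left: fold axis v@24; visible region now rows[2,4) x cols[16,24) = 2x8
Op 4 cut(0, 6): punch at orig (2,22); cuts so far [(2, 22)]; region rows[2,4) x cols[16,24) = 2x8
Unfold 1 (reflect across v@24): 2 holes -> [(2, 22), (2, 25)]
Unfold 2 (reflect across h@2): 4 holes -> [(1, 22), (1, 25), (2, 22), (2, 25)]
Unfold 3 (reflect across v@16): 8 holes -> [(1, 6), (1, 9), (1, 22), (1, 25), (2, 6), (2, 9), (2, 22), (2, 25)]
Holes: [(1, 6), (1, 9), (1, 22), (1, 25), (2, 6), (2, 9), (2, 22), (2, 25)]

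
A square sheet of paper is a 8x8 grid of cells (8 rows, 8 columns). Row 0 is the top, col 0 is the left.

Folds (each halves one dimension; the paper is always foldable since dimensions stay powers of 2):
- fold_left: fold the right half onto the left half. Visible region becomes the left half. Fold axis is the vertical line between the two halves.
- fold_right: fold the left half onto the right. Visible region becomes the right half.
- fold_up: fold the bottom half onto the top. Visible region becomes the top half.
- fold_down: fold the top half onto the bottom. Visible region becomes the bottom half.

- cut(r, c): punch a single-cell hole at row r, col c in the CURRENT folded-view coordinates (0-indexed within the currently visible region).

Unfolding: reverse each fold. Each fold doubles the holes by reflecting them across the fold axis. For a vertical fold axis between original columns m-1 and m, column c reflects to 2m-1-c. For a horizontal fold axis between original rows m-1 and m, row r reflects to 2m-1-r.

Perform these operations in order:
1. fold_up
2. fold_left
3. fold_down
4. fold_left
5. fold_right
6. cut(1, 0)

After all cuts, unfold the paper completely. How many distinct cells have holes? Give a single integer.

Answer: 32

Derivation:
Op 1 fold_up: fold axis h@4; visible region now rows[0,4) x cols[0,8) = 4x8
Op 2 fold_left: fold axis v@4; visible region now rows[0,4) x cols[0,4) = 4x4
Op 3 fold_down: fold axis h@2; visible region now rows[2,4) x cols[0,4) = 2x4
Op 4 fold_left: fold axis v@2; visible region now rows[2,4) x cols[0,2) = 2x2
Op 5 fold_right: fold axis v@1; visible region now rows[2,4) x cols[1,2) = 2x1
Op 6 cut(1, 0): punch at orig (3,1); cuts so far [(3, 1)]; region rows[2,4) x cols[1,2) = 2x1
Unfold 1 (reflect across v@1): 2 holes -> [(3, 0), (3, 1)]
Unfold 2 (reflect across v@2): 4 holes -> [(3, 0), (3, 1), (3, 2), (3, 3)]
Unfold 3 (reflect across h@2): 8 holes -> [(0, 0), (0, 1), (0, 2), (0, 3), (3, 0), (3, 1), (3, 2), (3, 3)]
Unfold 4 (reflect across v@4): 16 holes -> [(0, 0), (0, 1), (0, 2), (0, 3), (0, 4), (0, 5), (0, 6), (0, 7), (3, 0), (3, 1), (3, 2), (3, 3), (3, 4), (3, 5), (3, 6), (3, 7)]
Unfold 5 (reflect across h@4): 32 holes -> [(0, 0), (0, 1), (0, 2), (0, 3), (0, 4), (0, 5), (0, 6), (0, 7), (3, 0), (3, 1), (3, 2), (3, 3), (3, 4), (3, 5), (3, 6), (3, 7), (4, 0), (4, 1), (4, 2), (4, 3), (4, 4), (4, 5), (4, 6), (4, 7), (7, 0), (7, 1), (7, 2), (7, 3), (7, 4), (7, 5), (7, 6), (7, 7)]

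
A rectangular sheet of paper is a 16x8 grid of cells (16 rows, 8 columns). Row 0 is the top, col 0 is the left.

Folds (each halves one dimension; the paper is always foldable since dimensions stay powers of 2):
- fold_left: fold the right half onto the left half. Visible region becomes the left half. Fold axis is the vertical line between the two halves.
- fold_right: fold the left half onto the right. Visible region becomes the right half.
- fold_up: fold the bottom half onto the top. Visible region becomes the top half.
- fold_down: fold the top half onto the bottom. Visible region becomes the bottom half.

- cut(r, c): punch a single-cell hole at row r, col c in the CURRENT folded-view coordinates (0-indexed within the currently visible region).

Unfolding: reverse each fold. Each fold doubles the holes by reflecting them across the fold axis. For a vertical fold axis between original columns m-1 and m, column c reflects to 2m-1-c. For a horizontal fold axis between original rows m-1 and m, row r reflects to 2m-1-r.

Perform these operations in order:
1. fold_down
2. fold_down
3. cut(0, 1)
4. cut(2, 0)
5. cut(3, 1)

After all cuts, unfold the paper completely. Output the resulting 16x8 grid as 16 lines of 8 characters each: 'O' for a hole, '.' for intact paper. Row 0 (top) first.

Answer: .O......
O.......
........
.O......
.O......
........
O.......
.O......
.O......
O.......
........
.O......
.O......
........
O.......
.O......

Derivation:
Op 1 fold_down: fold axis h@8; visible region now rows[8,16) x cols[0,8) = 8x8
Op 2 fold_down: fold axis h@12; visible region now rows[12,16) x cols[0,8) = 4x8
Op 3 cut(0, 1): punch at orig (12,1); cuts so far [(12, 1)]; region rows[12,16) x cols[0,8) = 4x8
Op 4 cut(2, 0): punch at orig (14,0); cuts so far [(12, 1), (14, 0)]; region rows[12,16) x cols[0,8) = 4x8
Op 5 cut(3, 1): punch at orig (15,1); cuts so far [(12, 1), (14, 0), (15, 1)]; region rows[12,16) x cols[0,8) = 4x8
Unfold 1 (reflect across h@12): 6 holes -> [(8, 1), (9, 0), (11, 1), (12, 1), (14, 0), (15, 1)]
Unfold 2 (reflect across h@8): 12 holes -> [(0, 1), (1, 0), (3, 1), (4, 1), (6, 0), (7, 1), (8, 1), (9, 0), (11, 1), (12, 1), (14, 0), (15, 1)]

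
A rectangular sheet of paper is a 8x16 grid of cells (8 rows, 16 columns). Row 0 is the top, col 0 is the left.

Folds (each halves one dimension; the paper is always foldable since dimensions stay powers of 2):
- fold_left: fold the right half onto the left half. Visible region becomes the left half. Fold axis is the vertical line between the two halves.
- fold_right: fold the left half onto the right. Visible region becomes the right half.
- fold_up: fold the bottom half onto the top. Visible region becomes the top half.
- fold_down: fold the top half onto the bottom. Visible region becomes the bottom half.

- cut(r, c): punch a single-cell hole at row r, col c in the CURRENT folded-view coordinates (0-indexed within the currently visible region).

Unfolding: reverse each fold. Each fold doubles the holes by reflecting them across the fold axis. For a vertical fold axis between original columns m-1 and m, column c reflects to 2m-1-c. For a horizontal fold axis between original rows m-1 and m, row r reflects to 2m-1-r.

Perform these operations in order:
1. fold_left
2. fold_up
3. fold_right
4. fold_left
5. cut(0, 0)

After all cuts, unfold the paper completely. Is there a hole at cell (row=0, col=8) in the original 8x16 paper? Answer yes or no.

Op 1 fold_left: fold axis v@8; visible region now rows[0,8) x cols[0,8) = 8x8
Op 2 fold_up: fold axis h@4; visible region now rows[0,4) x cols[0,8) = 4x8
Op 3 fold_right: fold axis v@4; visible region now rows[0,4) x cols[4,8) = 4x4
Op 4 fold_left: fold axis v@6; visible region now rows[0,4) x cols[4,6) = 4x2
Op 5 cut(0, 0): punch at orig (0,4); cuts so far [(0, 4)]; region rows[0,4) x cols[4,6) = 4x2
Unfold 1 (reflect across v@6): 2 holes -> [(0, 4), (0, 7)]
Unfold 2 (reflect across v@4): 4 holes -> [(0, 0), (0, 3), (0, 4), (0, 7)]
Unfold 3 (reflect across h@4): 8 holes -> [(0, 0), (0, 3), (0, 4), (0, 7), (7, 0), (7, 3), (7, 4), (7, 7)]
Unfold 4 (reflect across v@8): 16 holes -> [(0, 0), (0, 3), (0, 4), (0, 7), (0, 8), (0, 11), (0, 12), (0, 15), (7, 0), (7, 3), (7, 4), (7, 7), (7, 8), (7, 11), (7, 12), (7, 15)]
Holes: [(0, 0), (0, 3), (0, 4), (0, 7), (0, 8), (0, 11), (0, 12), (0, 15), (7, 0), (7, 3), (7, 4), (7, 7), (7, 8), (7, 11), (7, 12), (7, 15)]

Answer: yes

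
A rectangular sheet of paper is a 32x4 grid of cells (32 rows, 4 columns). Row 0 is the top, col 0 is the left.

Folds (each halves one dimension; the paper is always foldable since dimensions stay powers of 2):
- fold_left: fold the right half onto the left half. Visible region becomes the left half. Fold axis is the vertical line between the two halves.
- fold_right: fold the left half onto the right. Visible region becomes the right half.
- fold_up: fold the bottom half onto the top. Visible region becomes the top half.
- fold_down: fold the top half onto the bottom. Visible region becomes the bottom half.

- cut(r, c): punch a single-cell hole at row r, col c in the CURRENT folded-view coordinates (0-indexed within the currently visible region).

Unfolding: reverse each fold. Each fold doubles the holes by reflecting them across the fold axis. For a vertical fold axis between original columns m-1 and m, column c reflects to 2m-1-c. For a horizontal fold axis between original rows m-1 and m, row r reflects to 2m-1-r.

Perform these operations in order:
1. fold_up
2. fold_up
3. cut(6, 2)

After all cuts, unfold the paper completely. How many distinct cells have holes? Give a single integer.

Op 1 fold_up: fold axis h@16; visible region now rows[0,16) x cols[0,4) = 16x4
Op 2 fold_up: fold axis h@8; visible region now rows[0,8) x cols[0,4) = 8x4
Op 3 cut(6, 2): punch at orig (6,2); cuts so far [(6, 2)]; region rows[0,8) x cols[0,4) = 8x4
Unfold 1 (reflect across h@8): 2 holes -> [(6, 2), (9, 2)]
Unfold 2 (reflect across h@16): 4 holes -> [(6, 2), (9, 2), (22, 2), (25, 2)]

Answer: 4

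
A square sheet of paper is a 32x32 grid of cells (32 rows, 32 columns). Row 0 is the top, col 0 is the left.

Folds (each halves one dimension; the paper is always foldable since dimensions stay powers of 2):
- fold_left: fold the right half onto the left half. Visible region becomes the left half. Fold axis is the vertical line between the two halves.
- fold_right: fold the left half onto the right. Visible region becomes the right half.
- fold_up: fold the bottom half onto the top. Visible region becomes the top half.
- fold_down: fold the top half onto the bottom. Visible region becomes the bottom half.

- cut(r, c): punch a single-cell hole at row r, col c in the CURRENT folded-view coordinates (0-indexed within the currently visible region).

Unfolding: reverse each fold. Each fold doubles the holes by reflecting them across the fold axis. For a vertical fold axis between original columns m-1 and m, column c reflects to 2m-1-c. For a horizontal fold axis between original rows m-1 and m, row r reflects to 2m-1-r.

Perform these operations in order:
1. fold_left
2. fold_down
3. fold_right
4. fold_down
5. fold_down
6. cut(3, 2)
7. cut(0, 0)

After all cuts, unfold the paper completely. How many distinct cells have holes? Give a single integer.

Answer: 64

Derivation:
Op 1 fold_left: fold axis v@16; visible region now rows[0,32) x cols[0,16) = 32x16
Op 2 fold_down: fold axis h@16; visible region now rows[16,32) x cols[0,16) = 16x16
Op 3 fold_right: fold axis v@8; visible region now rows[16,32) x cols[8,16) = 16x8
Op 4 fold_down: fold axis h@24; visible region now rows[24,32) x cols[8,16) = 8x8
Op 5 fold_down: fold axis h@28; visible region now rows[28,32) x cols[8,16) = 4x8
Op 6 cut(3, 2): punch at orig (31,10); cuts so far [(31, 10)]; region rows[28,32) x cols[8,16) = 4x8
Op 7 cut(0, 0): punch at orig (28,8); cuts so far [(28, 8), (31, 10)]; region rows[28,32) x cols[8,16) = 4x8
Unfold 1 (reflect across h@28): 4 holes -> [(24, 10), (27, 8), (28, 8), (31, 10)]
Unfold 2 (reflect across h@24): 8 holes -> [(16, 10), (19, 8), (20, 8), (23, 10), (24, 10), (27, 8), (28, 8), (31, 10)]
Unfold 3 (reflect across v@8): 16 holes -> [(16, 5), (16, 10), (19, 7), (19, 8), (20, 7), (20, 8), (23, 5), (23, 10), (24, 5), (24, 10), (27, 7), (27, 8), (28, 7), (28, 8), (31, 5), (31, 10)]
Unfold 4 (reflect across h@16): 32 holes -> [(0, 5), (0, 10), (3, 7), (3, 8), (4, 7), (4, 8), (7, 5), (7, 10), (8, 5), (8, 10), (11, 7), (11, 8), (12, 7), (12, 8), (15, 5), (15, 10), (16, 5), (16, 10), (19, 7), (19, 8), (20, 7), (20, 8), (23, 5), (23, 10), (24, 5), (24, 10), (27, 7), (27, 8), (28, 7), (28, 8), (31, 5), (31, 10)]
Unfold 5 (reflect across v@16): 64 holes -> [(0, 5), (0, 10), (0, 21), (0, 26), (3, 7), (3, 8), (3, 23), (3, 24), (4, 7), (4, 8), (4, 23), (4, 24), (7, 5), (7, 10), (7, 21), (7, 26), (8, 5), (8, 10), (8, 21), (8, 26), (11, 7), (11, 8), (11, 23), (11, 24), (12, 7), (12, 8), (12, 23), (12, 24), (15, 5), (15, 10), (15, 21), (15, 26), (16, 5), (16, 10), (16, 21), (16, 26), (19, 7), (19, 8), (19, 23), (19, 24), (20, 7), (20, 8), (20, 23), (20, 24), (23, 5), (23, 10), (23, 21), (23, 26), (24, 5), (24, 10), (24, 21), (24, 26), (27, 7), (27, 8), (27, 23), (27, 24), (28, 7), (28, 8), (28, 23), (28, 24), (31, 5), (31, 10), (31, 21), (31, 26)]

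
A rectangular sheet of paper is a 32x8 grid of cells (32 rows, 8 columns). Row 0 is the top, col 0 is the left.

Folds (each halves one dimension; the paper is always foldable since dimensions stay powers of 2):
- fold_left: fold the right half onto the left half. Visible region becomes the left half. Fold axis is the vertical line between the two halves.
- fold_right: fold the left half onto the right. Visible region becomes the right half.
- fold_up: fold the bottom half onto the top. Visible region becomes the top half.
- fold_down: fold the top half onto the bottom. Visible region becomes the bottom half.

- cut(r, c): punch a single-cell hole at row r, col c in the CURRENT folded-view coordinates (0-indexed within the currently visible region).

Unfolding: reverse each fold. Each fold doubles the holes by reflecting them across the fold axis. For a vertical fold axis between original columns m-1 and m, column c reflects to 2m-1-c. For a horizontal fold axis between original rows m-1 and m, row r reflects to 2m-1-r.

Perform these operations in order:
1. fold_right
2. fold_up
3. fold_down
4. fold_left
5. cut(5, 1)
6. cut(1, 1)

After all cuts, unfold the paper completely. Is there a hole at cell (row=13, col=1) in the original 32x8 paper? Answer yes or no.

Op 1 fold_right: fold axis v@4; visible region now rows[0,32) x cols[4,8) = 32x4
Op 2 fold_up: fold axis h@16; visible region now rows[0,16) x cols[4,8) = 16x4
Op 3 fold_down: fold axis h@8; visible region now rows[8,16) x cols[4,8) = 8x4
Op 4 fold_left: fold axis v@6; visible region now rows[8,16) x cols[4,6) = 8x2
Op 5 cut(5, 1): punch at orig (13,5); cuts so far [(13, 5)]; region rows[8,16) x cols[4,6) = 8x2
Op 6 cut(1, 1): punch at orig (9,5); cuts so far [(9, 5), (13, 5)]; region rows[8,16) x cols[4,6) = 8x2
Unfold 1 (reflect across v@6): 4 holes -> [(9, 5), (9, 6), (13, 5), (13, 6)]
Unfold 2 (reflect across h@8): 8 holes -> [(2, 5), (2, 6), (6, 5), (6, 6), (9, 5), (9, 6), (13, 5), (13, 6)]
Unfold 3 (reflect across h@16): 16 holes -> [(2, 5), (2, 6), (6, 5), (6, 6), (9, 5), (9, 6), (13, 5), (13, 6), (18, 5), (18, 6), (22, 5), (22, 6), (25, 5), (25, 6), (29, 5), (29, 6)]
Unfold 4 (reflect across v@4): 32 holes -> [(2, 1), (2, 2), (2, 5), (2, 6), (6, 1), (6, 2), (6, 5), (6, 6), (9, 1), (9, 2), (9, 5), (9, 6), (13, 1), (13, 2), (13, 5), (13, 6), (18, 1), (18, 2), (18, 5), (18, 6), (22, 1), (22, 2), (22, 5), (22, 6), (25, 1), (25, 2), (25, 5), (25, 6), (29, 1), (29, 2), (29, 5), (29, 6)]
Holes: [(2, 1), (2, 2), (2, 5), (2, 6), (6, 1), (6, 2), (6, 5), (6, 6), (9, 1), (9, 2), (9, 5), (9, 6), (13, 1), (13, 2), (13, 5), (13, 6), (18, 1), (18, 2), (18, 5), (18, 6), (22, 1), (22, 2), (22, 5), (22, 6), (25, 1), (25, 2), (25, 5), (25, 6), (29, 1), (29, 2), (29, 5), (29, 6)]

Answer: yes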